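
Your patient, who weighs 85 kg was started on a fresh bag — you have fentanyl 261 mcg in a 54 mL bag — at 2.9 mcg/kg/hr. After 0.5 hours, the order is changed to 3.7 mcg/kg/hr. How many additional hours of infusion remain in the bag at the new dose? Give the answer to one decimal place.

0.4 hours

Initial rate:
Dose = 2.9 mcg/kg/hr × 85 kg = 246.5 mcg/hr
Concentration = 261 mcg ÷ 54 mL = 4.833333 mcg/mL
Rate = 246.5 mcg/hr ÷ 4.833333 mcg/mL = 51 mL/hr
Volume infused so far = 51 mL/hr × 0.5 hr = 25.5 mL
Volume remaining = 54 − 25.5 = 28.5 mL
New rate:
Dose = 3.7 mcg/kg/hr × 85 kg = 314.5 mcg/hr
Rate = 314.5 mcg/hr ÷ 4.833333 mcg/mL = 65.06897 mL/hr
Time remaining = 28.5 mL ÷ 65.06897 mL/hr = 0.4379968 hr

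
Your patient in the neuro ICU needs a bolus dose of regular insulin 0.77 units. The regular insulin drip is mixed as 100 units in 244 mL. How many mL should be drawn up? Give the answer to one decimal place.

1.9 mL

Concentration = 100 units ÷ 244 mL = 0.4098361 units/mL
Volume = 0.77 units ÷ 0.4098361 units/mL = 1.8788 mL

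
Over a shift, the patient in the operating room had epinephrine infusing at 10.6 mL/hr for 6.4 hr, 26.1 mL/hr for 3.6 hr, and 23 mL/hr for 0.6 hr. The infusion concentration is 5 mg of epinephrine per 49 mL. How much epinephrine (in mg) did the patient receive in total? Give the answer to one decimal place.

Concentration = 5 mg ÷ 49 mL = 0.1020408 mg/mL
Stage 1: 10.6 mL/hr × 6.4 hr = 67.84 mL → 67.84 mL × 0.1020408 mg/mL = 6.922449 mg
Stage 2: 26.1 mL/hr × 3.6 hr = 93.96 mL → 93.96 mL × 0.1020408 mg/mL = 9.587755 mg
Stage 3: 23 mL/hr × 0.6 hr = 13.8 mL → 13.8 mL × 0.1020408 mg/mL = 1.408163 mg
Total = 6.922449 + 9.587755 + 1.408163 = 17.91837 mg

17.9 mg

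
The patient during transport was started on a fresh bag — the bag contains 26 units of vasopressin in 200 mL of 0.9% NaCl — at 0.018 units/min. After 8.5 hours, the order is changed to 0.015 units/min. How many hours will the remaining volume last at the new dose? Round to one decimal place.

18.7 hours

Initial rate:
0.018 units/min × 60 min/hr = 1.08 units/hr
Concentration = 26 units ÷ 200 mL = 0.13 units/mL
Rate = 1.08 units/hr ÷ 0.13 units/mL = 8.307692 mL/hr
Volume infused so far = 8.307692 mL/hr × 8.5 hr = 70.61538 mL
Volume remaining = 200 − 70.61538 = 129.3846 mL
New rate:
0.015 units/min × 60 min/hr = 0.9 units/hr
Rate = 0.9 units/hr ÷ 0.13 units/mL = 6.923077 mL/hr
Time remaining = 129.3846 mL ÷ 6.923077 mL/hr = 18.68889 hr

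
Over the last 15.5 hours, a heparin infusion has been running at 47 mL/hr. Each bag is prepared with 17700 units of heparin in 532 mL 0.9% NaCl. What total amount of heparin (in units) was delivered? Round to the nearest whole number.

Concentration = 17700 units ÷ 532 mL = 33.27068 units/mL
Drug rate = 47 mL/hr × 33.27068 units/mL = 1563.722 units/hr
Total = 1563.722 units/hr × 15.5 hr = 24237.69 units

24238 units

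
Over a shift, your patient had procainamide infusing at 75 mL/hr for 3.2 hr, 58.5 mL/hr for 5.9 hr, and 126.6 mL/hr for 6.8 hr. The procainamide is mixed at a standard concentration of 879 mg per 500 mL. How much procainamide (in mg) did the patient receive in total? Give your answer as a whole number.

2542 mg

Concentration = 879 mg ÷ 500 mL = 1.758 mg/mL
Stage 1: 75 mL/hr × 3.2 hr = 240 mL → 240 mL × 1.758 mg/mL = 421.92 mg
Stage 2: 58.5 mL/hr × 5.9 hr = 345.15 mL → 345.15 mL × 1.758 mg/mL = 606.7737 mg
Stage 3: 126.6 mL/hr × 6.8 hr = 860.88 mL → 860.88 mL × 1.758 mg/mL = 1513.427 mg
Total = 421.92 + 606.7737 + 1513.427 = 2542.121 mg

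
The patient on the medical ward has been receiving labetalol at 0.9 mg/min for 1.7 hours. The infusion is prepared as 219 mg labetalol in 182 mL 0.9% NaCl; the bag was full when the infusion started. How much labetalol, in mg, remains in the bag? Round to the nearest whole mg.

0.9 mg/min × 60 min/hr = 54 mg/hr
Concentration = 219 mg ÷ 182 mL = 1.203297 mg/mL
Rate = 54 mg/hr ÷ 1.203297 mg/mL = 44.87671 mL/hr
Volume infused = 44.87671 mL/hr × 1.7 hr = 76.29041 mL
Volume remaining = 182 − 76.29041 = 105.7096 mL
Drug remaining = 105.7096 mL × 1.203297 mg/mL = 127.2 mg

127 mg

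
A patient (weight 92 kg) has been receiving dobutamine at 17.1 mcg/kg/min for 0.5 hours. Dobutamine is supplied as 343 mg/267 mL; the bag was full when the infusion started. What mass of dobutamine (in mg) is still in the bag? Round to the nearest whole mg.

296 mg

Dose = 17.1 mcg/kg/min × 92 kg = 1573.2 mcg/min
1573.2 mcg/min × 60 min/hr = 94392 mcg/hr
Concentration = 343 mg ÷ 267 mL = 1.284644 mg/mL = 1284.644 mcg/mL
Rate = 94392 mcg/hr ÷ 1284.644 mcg/mL = 73.47715 mL/hr
Volume infused = 73.47715 mL/hr × 0.5 hr = 36.73858 mL
Volume remaining = 267 − 36.73858 = 230.2614 mL
Drug remaining = 230.2614 mL × 1284.644 mcg/mL = 295804 mcg = 295.804 mg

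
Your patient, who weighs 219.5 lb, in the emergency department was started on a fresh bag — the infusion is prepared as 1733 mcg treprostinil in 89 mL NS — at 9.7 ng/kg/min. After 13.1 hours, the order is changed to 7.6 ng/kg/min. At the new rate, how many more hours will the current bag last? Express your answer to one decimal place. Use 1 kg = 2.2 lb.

Initial rate:
Weight = 219.5 lb ÷ 2.2 lb/kg = 99.77273 kg
Dose = 9.7 ng/kg/min × 99.77273 kg = 967.7955 ng/min
967.7955 ng/min × 60 min/hr = 58067.73 ng/hr
Concentration = 1733 mcg ÷ 89 mL = 19.47191 mcg/mL = 19471.91 ng/mL
Rate = 58067.73 ng/hr ÷ 19471.91 ng/mL = 2.982128 mL/hr
Volume infused so far = 2.982128 mL/hr × 13.1 hr = 39.06588 mL
Volume remaining = 89 − 39.06588 = 49.93412 mL
New rate:
Dose = 7.6 ng/kg/min × 99.77273 kg = 758.2727 ng/min
758.2727 ng/min × 60 min/hr = 45496.36 ng/hr
Rate = 45496.36 ng/hr ÷ 19471.91 ng/mL = 2.336513 mL/hr
Time remaining = 49.93412 mL ÷ 2.336513 mL/hr = 21.37122 hr

21.4 hours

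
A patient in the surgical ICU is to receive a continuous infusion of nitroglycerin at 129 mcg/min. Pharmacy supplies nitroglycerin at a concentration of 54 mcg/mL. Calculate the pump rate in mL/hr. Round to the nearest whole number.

143 mL/hr

129 mcg/min × 60 min/hr = 7740 mcg/hr
Rate = 7740 mcg/hr ÷ 54 mcg/mL = 143.3333 mL/hr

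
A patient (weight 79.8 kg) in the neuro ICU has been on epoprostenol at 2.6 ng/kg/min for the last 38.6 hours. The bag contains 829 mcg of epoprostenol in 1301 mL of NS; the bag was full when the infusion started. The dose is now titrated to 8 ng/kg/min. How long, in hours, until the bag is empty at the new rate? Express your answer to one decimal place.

Initial rate:
Dose = 2.6 ng/kg/min × 79.8 kg = 207.48 ng/min
207.48 ng/min × 60 min/hr = 12448.8 ng/hr
Concentration = 829 mcg ÷ 1301 mL = 0.6372022 mcg/mL = 637.2022 ng/mL
Rate = 12448.8 ng/hr ÷ 637.2022 ng/mL = 19.53666 mL/hr
Volume infused so far = 19.53666 mL/hr × 38.6 hr = 754.115 mL
Volume remaining = 1301 − 754.115 = 546.885 mL
New rate:
Dose = 8 ng/kg/min × 79.8 kg = 638.4 ng/min
638.4 ng/min × 60 min/hr = 38304 ng/hr
Rate = 38304 ng/hr ÷ 637.2022 ng/mL = 60.11279 mL/hr
Time remaining = 546.885 mL ÷ 60.11279 mL/hr = 9.097648 hr

9.1 hours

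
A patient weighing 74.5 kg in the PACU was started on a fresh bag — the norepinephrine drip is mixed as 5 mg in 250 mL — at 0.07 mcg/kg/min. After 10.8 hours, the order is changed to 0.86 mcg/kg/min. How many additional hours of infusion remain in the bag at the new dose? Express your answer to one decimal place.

Initial rate:
Dose = 0.07 mcg/kg/min × 74.5 kg = 5.215 mcg/min
5.215 mcg/min × 60 min/hr = 312.9 mcg/hr
Concentration = 5 mg ÷ 250 mL = 0.02 mg/mL = 20 mcg/mL
Rate = 312.9 mcg/hr ÷ 20 mcg/mL = 15.645 mL/hr
Volume infused so far = 15.645 mL/hr × 10.8 hr = 168.966 mL
Volume remaining = 250 − 168.966 = 81.034 mL
New rate:
Dose = 0.86 mcg/kg/min × 74.5 kg = 64.07 mcg/min
64.07 mcg/min × 60 min/hr = 3844.2 mcg/hr
Rate = 3844.2 mcg/hr ÷ 20 mcg/mL = 192.21 mL/hr
Time remaining = 81.034 mL ÷ 192.21 mL/hr = 0.421591 hr

0.4 hours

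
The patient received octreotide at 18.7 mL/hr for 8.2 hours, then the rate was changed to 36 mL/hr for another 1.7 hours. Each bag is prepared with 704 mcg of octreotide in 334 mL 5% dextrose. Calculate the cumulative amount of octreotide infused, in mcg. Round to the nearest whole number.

452 mcg

Concentration = 704 mcg ÷ 334 mL = 2.107784 mcg/mL
Stage 1: 18.7 mL/hr × 8.2 hr = 153.34 mL → 153.34 mL × 2.107784 mcg/mL = 323.2077 mcg
Stage 2: 36 mL/hr × 1.7 hr = 61.2 mL → 61.2 mL × 2.107784 mcg/mL = 128.9964 mcg
Total = 323.2077 + 128.9964 = 452.2041 mcg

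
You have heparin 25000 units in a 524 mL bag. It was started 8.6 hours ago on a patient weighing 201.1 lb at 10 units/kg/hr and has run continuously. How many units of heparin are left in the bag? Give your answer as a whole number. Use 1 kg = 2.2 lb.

Weight = 201.1 lb ÷ 2.2 lb/kg = 91.40909 kg
Dose = 10 units/kg/hr × 91.40909 kg = 914.0909 units/hr
Concentration = 25000 units ÷ 524 mL = 47.70992 units/mL
Rate = 914.0909 units/hr ÷ 47.70992 units/mL = 19.15935 mL/hr
Volume infused = 19.15935 mL/hr × 8.6 hr = 164.7704 mL
Volume remaining = 524 − 164.7704 = 359.2296 mL
Drug remaining = 359.2296 mL × 47.70992 units/mL = 17138.82 units

17139 units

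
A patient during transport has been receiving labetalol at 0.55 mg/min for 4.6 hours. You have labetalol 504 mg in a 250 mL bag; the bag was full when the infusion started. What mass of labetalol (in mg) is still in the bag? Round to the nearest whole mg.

0.55 mg/min × 60 min/hr = 33 mg/hr
Concentration = 504 mg ÷ 250 mL = 2.016 mg/mL
Rate = 33 mg/hr ÷ 2.016 mg/mL = 16.36905 mL/hr
Volume infused = 16.36905 mL/hr × 4.6 hr = 75.29762 mL
Volume remaining = 250 − 75.29762 = 174.7024 mL
Drug remaining = 174.7024 mL × 2.016 mg/mL = 352.2 mg

352 mg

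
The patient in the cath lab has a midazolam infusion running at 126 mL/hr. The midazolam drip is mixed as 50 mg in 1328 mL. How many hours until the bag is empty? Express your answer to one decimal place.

10.5 hours

Duration = 1328 mL ÷ 126 mL/hr = 10.53968 hr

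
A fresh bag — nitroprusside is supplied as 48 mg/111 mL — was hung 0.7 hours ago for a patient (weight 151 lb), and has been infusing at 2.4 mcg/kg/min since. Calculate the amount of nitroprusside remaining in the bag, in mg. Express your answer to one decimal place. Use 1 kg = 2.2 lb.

41.1 mg

Weight = 151 lb ÷ 2.2 lb/kg = 68.63636 kg
Dose = 2.4 mcg/kg/min × 68.63636 kg = 164.7273 mcg/min
164.7273 mcg/min × 60 min/hr = 9883.636 mcg/hr
Concentration = 48 mg ÷ 111 mL = 0.4324324 mg/mL = 432.4324 mcg/mL
Rate = 9883.636 mcg/hr ÷ 432.4324 mcg/mL = 22.85591 mL/hr
Volume infused = 22.85591 mL/hr × 0.7 hr = 15.99914 mL
Volume remaining = 111 − 15.99914 = 95.00086 mL
Drug remaining = 95.00086 mL × 432.4324 mcg/mL = 41081.45 mcg = 41.08145 mg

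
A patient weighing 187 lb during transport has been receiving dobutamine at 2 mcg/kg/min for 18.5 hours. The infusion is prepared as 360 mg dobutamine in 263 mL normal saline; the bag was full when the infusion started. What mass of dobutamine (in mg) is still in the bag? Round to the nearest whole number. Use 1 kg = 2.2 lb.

171 mg

Weight = 187 lb ÷ 2.2 lb/kg = 85 kg
Dose = 2 mcg/kg/min × 85 kg = 170 mcg/min
170 mcg/min × 60 min/hr = 10200 mcg/hr
Concentration = 360 mg ÷ 263 mL = 1.368821 mg/mL = 1368.821 mcg/mL
Rate = 10200 mcg/hr ÷ 1368.821 mcg/mL = 7.451667 mL/hr
Volume infused = 7.451667 mL/hr × 18.5 hr = 137.8558 mL
Volume remaining = 263 − 137.8558 = 125.1442 mL
Drug remaining = 125.1442 mL × 1368.821 mcg/mL = 171300 mcg = 171.3 mg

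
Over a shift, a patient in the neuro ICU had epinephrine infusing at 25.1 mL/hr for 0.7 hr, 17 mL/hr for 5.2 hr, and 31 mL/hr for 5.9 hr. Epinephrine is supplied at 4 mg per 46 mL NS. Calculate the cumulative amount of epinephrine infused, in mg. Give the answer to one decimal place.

25.1 mg

Concentration = 4 mg ÷ 46 mL = 0.08695652 mg/mL
Stage 1: 25.1 mL/hr × 0.7 hr = 17.57 mL → 17.57 mL × 0.08695652 mg/mL = 1.527826 mg
Stage 2: 17 mL/hr × 5.2 hr = 88.4 mL → 88.4 mL × 0.08695652 mg/mL = 7.686957 mg
Stage 3: 31 mL/hr × 5.9 hr = 182.9 mL → 182.9 mL × 0.08695652 mg/mL = 15.90435 mg
Total = 1.527826 + 7.686957 + 15.90435 = 25.11913 mg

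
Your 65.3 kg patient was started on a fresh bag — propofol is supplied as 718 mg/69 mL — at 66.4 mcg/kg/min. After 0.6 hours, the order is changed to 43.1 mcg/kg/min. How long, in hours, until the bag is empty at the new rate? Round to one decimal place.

3.3 hours

Initial rate:
Dose = 66.4 mcg/kg/min × 65.3 kg = 4335.92 mcg/min
4335.92 mcg/min × 60 min/hr = 260155.2 mcg/hr
Concentration = 718 mg ÷ 69 mL = 10.4058 mg/mL = 10405.8 mcg/mL
Rate = 260155.2 mcg/hr ÷ 10405.8 mcg/mL = 25.00099 mL/hr
Volume infused so far = 25.00099 mL/hr × 0.6 hr = 15.00059 mL
Volume remaining = 69 − 15.00059 = 53.99941 mL
New rate:
Dose = 43.1 mcg/kg/min × 65.3 kg = 2814.43 mcg/min
2814.43 mcg/min × 60 min/hr = 168865.8 mcg/hr
Rate = 168865.8 mcg/hr ÷ 10405.8 mcg/mL = 16.22805 mL/hr
Time remaining = 53.99941 mL ÷ 16.22805 mL/hr = 3.327535 hr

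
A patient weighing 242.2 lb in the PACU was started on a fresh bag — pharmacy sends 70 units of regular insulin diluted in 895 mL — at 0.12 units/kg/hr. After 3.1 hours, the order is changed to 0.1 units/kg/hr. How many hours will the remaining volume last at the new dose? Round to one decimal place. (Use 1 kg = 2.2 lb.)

Initial rate:
Weight = 242.2 lb ÷ 2.2 lb/kg = 110.0909 kg
Dose = 0.12 units/kg/hr × 110.0909 kg = 13.21091 units/hr
Concentration = 70 units ÷ 895 mL = 0.07821229 units/mL
Rate = 13.21091 units/hr ÷ 0.07821229 units/mL = 168.9109 mL/hr
Volume infused so far = 168.9109 mL/hr × 3.1 hr = 523.6238 mL
Volume remaining = 895 − 523.6238 = 371.3762 mL
New rate:
Dose = 0.1 units/kg/hr × 110.0909 kg = 11.00909 units/hr
Rate = 11.00909 units/hr ÷ 0.07821229 units/mL = 140.7591 mL/hr
Time remaining = 371.3762 mL ÷ 140.7591 mL/hr = 2.638382 hr

2.6 hours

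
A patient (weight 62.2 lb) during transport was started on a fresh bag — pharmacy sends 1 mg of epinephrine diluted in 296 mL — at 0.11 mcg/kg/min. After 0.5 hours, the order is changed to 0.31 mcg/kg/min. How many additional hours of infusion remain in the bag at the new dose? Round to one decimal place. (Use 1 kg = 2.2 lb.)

Initial rate:
Weight = 62.2 lb ÷ 2.2 lb/kg = 28.27273 kg
Dose = 0.11 mcg/kg/min × 28.27273 kg = 3.11 mcg/min
3.11 mcg/min × 60 min/hr = 186.6 mcg/hr
Concentration = 1 mg ÷ 296 mL = 0.003378378 mg/mL = 3.378378 mcg/mL
Rate = 186.6 mcg/hr ÷ 3.378378 mcg/mL = 55.2336 mL/hr
Volume infused so far = 55.2336 mL/hr × 0.5 hr = 27.6168 mL
Volume remaining = 296 − 27.6168 = 268.3832 mL
New rate:
Dose = 0.31 mcg/kg/min × 28.27273 kg = 8.764545 mcg/min
8.764545 mcg/min × 60 min/hr = 525.8727 mcg/hr
Rate = 525.8727 mcg/hr ÷ 3.378378 mcg/mL = 155.6583 mL/hr
Time remaining = 268.3832 mL ÷ 155.6583 mL/hr = 1.724181 hr

1.7 hours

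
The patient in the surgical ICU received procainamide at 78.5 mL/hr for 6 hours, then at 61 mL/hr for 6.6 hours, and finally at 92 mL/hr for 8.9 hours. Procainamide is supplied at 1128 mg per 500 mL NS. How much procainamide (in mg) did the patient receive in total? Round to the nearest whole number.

3818 mg

Concentration = 1128 mg ÷ 500 mL = 2.256 mg/mL
Stage 1: 78.5 mL/hr × 6 hr = 471 mL → 471 mL × 2.256 mg/mL = 1062.576 mg
Stage 2: 61 mL/hr × 6.6 hr = 402.6 mL → 402.6 mL × 2.256 mg/mL = 908.2656 mg
Stage 3: 92 mL/hr × 8.9 hr = 818.8 mL → 818.8 mL × 2.256 mg/mL = 1847.213 mg
Total = 1062.576 + 908.2656 + 1847.213 = 3818.054 mg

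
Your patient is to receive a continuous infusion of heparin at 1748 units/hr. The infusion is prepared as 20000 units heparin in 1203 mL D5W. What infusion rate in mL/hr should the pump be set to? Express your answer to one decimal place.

105.1 mL/hr

Concentration = 20000 units ÷ 1203 mL = 16.6251 units/mL
Rate = 1748 units/hr ÷ 16.6251 units/mL = 105.1422 mL/hr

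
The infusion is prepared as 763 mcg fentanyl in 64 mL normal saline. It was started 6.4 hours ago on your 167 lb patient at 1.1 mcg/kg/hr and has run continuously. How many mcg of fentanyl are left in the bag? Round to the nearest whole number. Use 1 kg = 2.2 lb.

229 mcg

Weight = 167 lb ÷ 2.2 lb/kg = 75.90909 kg
Dose = 1.1 mcg/kg/hr × 75.90909 kg = 83.5 mcg/hr
Concentration = 763 mcg ÷ 64 mL = 11.92188 mcg/mL
Rate = 83.5 mcg/hr ÷ 11.92188 mcg/mL = 7.003932 mL/hr
Volume infused = 7.003932 mL/hr × 6.4 hr = 44.82516 mL
Volume remaining = 64 − 44.82516 = 19.17484 mL
Drug remaining = 19.17484 mL × 11.92188 mcg/mL = 228.6 mcg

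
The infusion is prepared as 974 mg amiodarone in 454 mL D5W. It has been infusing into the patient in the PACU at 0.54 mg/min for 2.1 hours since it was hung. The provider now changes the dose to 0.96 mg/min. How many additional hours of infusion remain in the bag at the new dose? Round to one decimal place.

Initial rate:
0.54 mg/min × 60 min/hr = 32.4 mg/hr
Concentration = 974 mg ÷ 454 mL = 2.145374 mg/mL
Rate = 32.4 mg/hr ÷ 2.145374 mg/mL = 15.10226 mL/hr
Volume infused so far = 15.10226 mL/hr × 2.1 hr = 31.71474 mL
Volume remaining = 454 − 31.71474 = 422.2853 mL
New rate:
0.96 mg/min × 60 min/hr = 57.6 mg/hr
Rate = 57.6 mg/hr ÷ 2.145374 mg/mL = 26.84846 mL/hr
Time remaining = 422.2853 mL ÷ 26.84846 mL/hr = 15.72847 hr

15.7 hours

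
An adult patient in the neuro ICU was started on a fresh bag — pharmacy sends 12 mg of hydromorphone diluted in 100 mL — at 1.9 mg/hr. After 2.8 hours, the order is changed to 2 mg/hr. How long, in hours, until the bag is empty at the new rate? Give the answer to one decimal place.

Initial rate:
Concentration = 12 mg ÷ 100 mL = 0.12 mg/mL
Rate = 1.9 mg/hr ÷ 0.12 mg/mL = 15.83333 mL/hr
Volume infused so far = 15.83333 mL/hr × 2.8 hr = 44.33333 mL
Volume remaining = 100 − 44.33333 = 55.66667 mL
New rate:
Rate = 2 mg/hr ÷ 0.12 mg/mL = 16.66667 mL/hr
Time remaining = 55.66667 mL ÷ 16.66667 mL/hr = 3.34 hr

3.3 hours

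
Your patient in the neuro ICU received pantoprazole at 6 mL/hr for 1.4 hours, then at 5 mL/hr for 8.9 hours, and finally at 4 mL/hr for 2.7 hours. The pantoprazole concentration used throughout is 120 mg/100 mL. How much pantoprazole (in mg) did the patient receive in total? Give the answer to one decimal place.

76.4 mg

Concentration = 120 mg ÷ 100 mL = 1.2 mg/mL
Stage 1: 6 mL/hr × 1.4 hr = 8.4 mL → 8.4 mL × 1.2 mg/mL = 10.08 mg
Stage 2: 5 mL/hr × 8.9 hr = 44.5 mL → 44.5 mL × 1.2 mg/mL = 53.4 mg
Stage 3: 4 mL/hr × 2.7 hr = 10.8 mL → 10.8 mL × 1.2 mg/mL = 12.96 mg
Total = 10.08 + 53.4 + 12.96 = 76.44 mg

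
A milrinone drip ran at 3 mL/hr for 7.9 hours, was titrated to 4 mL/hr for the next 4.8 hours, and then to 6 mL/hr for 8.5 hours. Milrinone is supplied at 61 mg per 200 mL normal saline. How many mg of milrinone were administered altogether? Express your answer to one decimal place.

Concentration = 61 mg ÷ 200 mL = 0.305 mg/mL
Stage 1: 3 mL/hr × 7.9 hr = 23.7 mL → 23.7 mL × 0.305 mg/mL = 7.2285 mg
Stage 2: 4 mL/hr × 4.8 hr = 19.2 mL → 19.2 mL × 0.305 mg/mL = 5.856 mg
Stage 3: 6 mL/hr × 8.5 hr = 51 mL → 51 mL × 0.305 mg/mL = 15.555 mg
Total = 7.2285 + 5.856 + 15.555 = 28.6395 mg

28.6 mg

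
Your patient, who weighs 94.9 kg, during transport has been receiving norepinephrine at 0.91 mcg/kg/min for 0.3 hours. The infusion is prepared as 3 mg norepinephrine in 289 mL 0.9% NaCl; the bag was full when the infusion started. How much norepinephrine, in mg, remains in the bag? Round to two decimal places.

Dose = 0.91 mcg/kg/min × 94.9 kg = 86.359 mcg/min
86.359 mcg/min × 60 min/hr = 5181.54 mcg/hr
Concentration = 3 mg ÷ 289 mL = 0.01038062 mg/mL = 10.38062 mcg/mL
Rate = 5181.54 mcg/hr ÷ 10.38062 mcg/mL = 499.155 mL/hr
Volume infused = 499.155 mL/hr × 0.3 hr = 149.7465 mL
Volume remaining = 289 − 149.7465 = 139.2535 mL
Drug remaining = 139.2535 mL × 10.38062 mcg/mL = 1445.538 mcg = 1.445538 mg

1.45 mg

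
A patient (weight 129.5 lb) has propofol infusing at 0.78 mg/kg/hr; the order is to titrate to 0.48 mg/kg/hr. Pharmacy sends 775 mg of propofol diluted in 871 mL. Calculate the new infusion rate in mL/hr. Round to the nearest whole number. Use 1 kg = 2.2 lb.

32 mL/hr

Weight = 129.5 lb ÷ 2.2 lb/kg = 58.86364 kg
Dose = 0.48 mg/kg/hr × 58.86364 kg = 28.25455 mg/hr
Concentration = 775 mg ÷ 871 mL = 0.8897819 mg/mL
Rate = 28.25455 mg/hr ÷ 0.8897819 mg/mL = 31.75446 mL/hr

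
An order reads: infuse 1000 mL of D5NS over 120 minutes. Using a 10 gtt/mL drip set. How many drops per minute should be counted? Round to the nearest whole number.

83 gtt/min

1000 mL ÷ (120 min) = 8.333333 mL/min
8.333333 mL/min × 10 gtt/mL = 83.33333 gtt/min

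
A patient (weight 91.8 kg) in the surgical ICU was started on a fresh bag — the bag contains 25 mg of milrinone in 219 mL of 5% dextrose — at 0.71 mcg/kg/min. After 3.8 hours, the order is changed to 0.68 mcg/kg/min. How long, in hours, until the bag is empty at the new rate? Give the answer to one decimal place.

2.7 hours

Initial rate:
Dose = 0.71 mcg/kg/min × 91.8 kg = 65.178 mcg/min
65.178 mcg/min × 60 min/hr = 3910.68 mcg/hr
Concentration = 25 mg ÷ 219 mL = 0.1141553 mg/mL = 114.1553 mcg/mL
Rate = 3910.68 mcg/hr ÷ 114.1553 mcg/mL = 34.25756 mL/hr
Volume infused so far = 34.25756 mL/hr × 3.8 hr = 130.1787 mL
Volume remaining = 219 − 130.1787 = 88.82128 mL
New rate:
Dose = 0.68 mcg/kg/min × 91.8 kg = 62.424 mcg/min
62.424 mcg/min × 60 min/hr = 3745.44 mcg/hr
Rate = 3745.44 mcg/hr ÷ 114.1553 mcg/mL = 32.81005 mL/hr
Time remaining = 88.82128 mL ÷ 32.81005 mL/hr = 2.707136 hr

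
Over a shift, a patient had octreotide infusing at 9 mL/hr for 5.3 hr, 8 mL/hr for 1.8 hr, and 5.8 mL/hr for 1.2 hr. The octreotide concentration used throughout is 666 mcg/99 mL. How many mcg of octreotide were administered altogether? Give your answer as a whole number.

465 mcg

Concentration = 666 mcg ÷ 99 mL = 6.727273 mcg/mL
Stage 1: 9 mL/hr × 5.3 hr = 47.7 mL → 47.7 mL × 6.727273 mcg/mL = 320.8909 mcg
Stage 2: 8 mL/hr × 1.8 hr = 14.4 mL → 14.4 mL × 6.727273 mcg/mL = 96.87273 mcg
Stage 3: 5.8 mL/hr × 1.2 hr = 6.96 mL → 6.96 mL × 6.727273 mcg/mL = 46.82182 mcg
Total = 320.8909 + 96.87273 + 46.82182 = 464.5855 mcg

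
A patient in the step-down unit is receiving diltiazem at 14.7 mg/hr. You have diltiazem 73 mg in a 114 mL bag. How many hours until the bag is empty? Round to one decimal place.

5.0 hours

Concentration = 73 mg ÷ 114 mL = 0.6403509 mg/mL
Rate = 14.7 mg/hr ÷ 0.6403509 mg/mL = 22.95616 mL/hr
Duration = 114 mL ÷ 22.95616 mL/hr = 4.965986 hr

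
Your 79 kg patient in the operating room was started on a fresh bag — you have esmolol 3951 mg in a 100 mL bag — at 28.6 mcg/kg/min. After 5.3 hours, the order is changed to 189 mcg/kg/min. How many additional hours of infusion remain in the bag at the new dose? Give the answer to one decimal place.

3.6 hours

Initial rate:
Dose = 28.6 mcg/kg/min × 79 kg = 2259.4 mcg/min
2259.4 mcg/min × 60 min/hr = 135564 mcg/hr
Concentration = 3951 mg ÷ 100 mL = 39.51 mg/mL = 39510 mcg/mL
Rate = 135564 mcg/hr ÷ 39510 mcg/mL = 3.431131 mL/hr
Volume infused so far = 3.431131 mL/hr × 5.3 hr = 18.185 mL
Volume remaining = 100 − 18.185 = 81.815 mL
New rate:
Dose = 189 mcg/kg/min × 79 kg = 14931 mcg/min
14931 mcg/min × 60 min/hr = 895860 mcg/hr
Rate = 895860 mcg/hr ÷ 39510 mcg/mL = 22.67426 mL/hr
Time remaining = 81.815 mL ÷ 22.67426 mL/hr = 3.608277 hr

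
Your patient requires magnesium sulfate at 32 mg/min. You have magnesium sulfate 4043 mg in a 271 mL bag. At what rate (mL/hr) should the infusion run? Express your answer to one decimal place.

128.7 mL/hr

32 mg/min × 60 min/hr = 1920 mg/hr
Concentration = 4043 mg ÷ 271 mL = 14.91882 mg/mL
Rate = 1920 mg/hr ÷ 14.91882 mg/mL = 128.6965 mL/hr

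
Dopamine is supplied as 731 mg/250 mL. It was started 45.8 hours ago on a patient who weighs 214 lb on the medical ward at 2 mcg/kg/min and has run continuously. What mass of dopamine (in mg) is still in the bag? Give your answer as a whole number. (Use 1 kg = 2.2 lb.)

196 mg

Weight = 214 lb ÷ 2.2 lb/kg = 97.27273 kg
Dose = 2 mcg/kg/min × 97.27273 kg = 194.5455 mcg/min
194.5455 mcg/min × 60 min/hr = 11672.73 mcg/hr
Concentration = 731 mg ÷ 250 mL = 2.924 mg/mL = 2924 mcg/mL
Rate = 11672.73 mcg/hr ÷ 2924 mcg/mL = 3.992041 mL/hr
Volume infused = 3.992041 mL/hr × 45.8 hr = 182.8355 mL
Volume remaining = 250 − 182.8355 = 67.16453 mL
Drug remaining = 67.16453 mL × 2924 mcg/mL = 196389.1 mcg = 196.3891 mg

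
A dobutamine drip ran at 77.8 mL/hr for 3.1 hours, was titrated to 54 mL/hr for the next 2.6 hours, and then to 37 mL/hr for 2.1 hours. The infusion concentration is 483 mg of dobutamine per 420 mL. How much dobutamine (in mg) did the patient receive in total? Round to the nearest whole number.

Concentration = 483 mg ÷ 420 mL = 1.15 mg/mL
Stage 1: 77.8 mL/hr × 3.1 hr = 241.18 mL → 241.18 mL × 1.15 mg/mL = 277.357 mg
Stage 2: 54 mL/hr × 2.6 hr = 140.4 mL → 140.4 mL × 1.15 mg/mL = 161.46 mg
Stage 3: 37 mL/hr × 2.1 hr = 77.7 mL → 77.7 mL × 1.15 mg/mL = 89.355 mg
Total = 277.357 + 161.46 + 89.355 = 528.172 mg

528 mg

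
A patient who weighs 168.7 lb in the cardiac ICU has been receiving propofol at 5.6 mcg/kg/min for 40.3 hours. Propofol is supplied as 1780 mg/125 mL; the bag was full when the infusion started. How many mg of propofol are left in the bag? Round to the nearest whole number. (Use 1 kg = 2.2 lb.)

742 mg

Weight = 168.7 lb ÷ 2.2 lb/kg = 76.68182 kg
Dose = 5.6 mcg/kg/min × 76.68182 kg = 429.4182 mcg/min
429.4182 mcg/min × 60 min/hr = 25765.09 mcg/hr
Concentration = 1780 mg ÷ 125 mL = 14.24 mg/mL = 14240 mcg/mL
Rate = 25765.09 mcg/hr ÷ 14240 mcg/mL = 1.809346 mL/hr
Volume infused = 1.809346 mL/hr × 40.3 hr = 72.91665 mL
Volume remaining = 125 − 72.91665 = 52.08335 mL
Drug remaining = 52.08335 mL × 14240 mcg/mL = 741666.8 mcg = 741.6668 mg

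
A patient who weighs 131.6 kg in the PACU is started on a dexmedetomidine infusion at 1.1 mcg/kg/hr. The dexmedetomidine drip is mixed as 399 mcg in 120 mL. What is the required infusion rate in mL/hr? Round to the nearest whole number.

44 mL/hr

Dose = 1.1 mcg/kg/hr × 131.6 kg = 144.76 mcg/hr
Concentration = 399 mcg ÷ 120 mL = 3.325 mcg/mL
Rate = 144.76 mcg/hr ÷ 3.325 mcg/mL = 43.53684 mL/hr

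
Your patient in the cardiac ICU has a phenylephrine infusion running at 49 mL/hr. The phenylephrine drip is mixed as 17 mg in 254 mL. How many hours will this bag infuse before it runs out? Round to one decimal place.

Duration = 254 mL ÷ 49 mL/hr = 5.183673 hr

5.2 hours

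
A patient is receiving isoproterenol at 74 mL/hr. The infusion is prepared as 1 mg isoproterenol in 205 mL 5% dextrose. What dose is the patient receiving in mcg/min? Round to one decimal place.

Concentration = 1 mg ÷ 205 mL = 0.004878049 mg/mL = 4.878049 mcg/mL
Drug rate = 74 mL/hr × 4.878049 mcg/mL = 360.9756 mcg/hr
360.9756 mcg/hr ÷ 60 min/hr = 6.01626 mcg/min

6.0 mcg/min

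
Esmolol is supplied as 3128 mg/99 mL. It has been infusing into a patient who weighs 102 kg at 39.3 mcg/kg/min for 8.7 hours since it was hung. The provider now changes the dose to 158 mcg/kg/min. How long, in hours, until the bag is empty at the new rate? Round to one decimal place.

1.1 hours

Initial rate:
Dose = 39.3 mcg/kg/min × 102 kg = 4008.6 mcg/min
4008.6 mcg/min × 60 min/hr = 240516 mcg/hr
Concentration = 3128 mg ÷ 99 mL = 31.59596 mg/mL = 31595.96 mcg/mL
Rate = 240516 mcg/hr ÷ 31595.96 mcg/mL = 7.612239 mL/hr
Volume infused so far = 7.612239 mL/hr × 8.7 hr = 66.22648 mL
Volume remaining = 99 − 66.22648 = 32.77352 mL
New rate:
Dose = 158 mcg/kg/min × 102 kg = 16116 mcg/min
16116 mcg/min × 60 min/hr = 966960 mcg/hr
Rate = 966960 mcg/hr ÷ 31595.96 mcg/mL = 30.60391 mL/hr
Time remaining = 32.77352 mL ÷ 30.60391 mL/hr = 1.070893 hr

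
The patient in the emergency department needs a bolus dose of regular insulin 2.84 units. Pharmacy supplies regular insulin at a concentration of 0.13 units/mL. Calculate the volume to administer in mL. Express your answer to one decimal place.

21.8 mL

Volume = 2.84 units ÷ 0.13 units/mL = 21.84615 mL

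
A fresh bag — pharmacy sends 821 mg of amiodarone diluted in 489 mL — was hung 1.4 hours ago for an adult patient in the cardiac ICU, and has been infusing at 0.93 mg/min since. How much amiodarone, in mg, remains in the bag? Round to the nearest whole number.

743 mg

0.93 mg/min × 60 min/hr = 55.8 mg/hr
Concentration = 821 mg ÷ 489 mL = 1.678937 mg/mL
Rate = 55.8 mg/hr ÷ 1.678937 mg/mL = 33.23532 mL/hr
Volume infused = 33.23532 mL/hr × 1.4 hr = 46.52945 mL
Volume remaining = 489 − 46.52945 = 442.4705 mL
Drug remaining = 442.4705 mL × 1.678937 mg/mL = 742.88 mg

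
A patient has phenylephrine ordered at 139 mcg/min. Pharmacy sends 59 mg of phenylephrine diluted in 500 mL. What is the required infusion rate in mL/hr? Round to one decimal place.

70.7 mL/hr

139 mcg/min × 60 min/hr = 8340 mcg/hr
Concentration = 59 mg ÷ 500 mL = 0.118 mg/mL = 118 mcg/mL
Rate = 8340 mcg/hr ÷ 118 mcg/mL = 70.67797 mL/hr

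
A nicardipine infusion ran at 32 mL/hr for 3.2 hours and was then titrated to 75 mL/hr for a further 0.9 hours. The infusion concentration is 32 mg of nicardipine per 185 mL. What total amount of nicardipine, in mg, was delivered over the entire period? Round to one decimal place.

29.4 mg

Concentration = 32 mg ÷ 185 mL = 0.172973 mg/mL
Stage 1: 32 mL/hr × 3.2 hr = 102.4 mL → 102.4 mL × 0.172973 mg/mL = 17.71243 mg
Stage 2: 75 mL/hr × 0.9 hr = 67.5 mL → 67.5 mL × 0.172973 mg/mL = 11.67568 mg
Total = 17.71243 + 11.67568 = 29.38811 mg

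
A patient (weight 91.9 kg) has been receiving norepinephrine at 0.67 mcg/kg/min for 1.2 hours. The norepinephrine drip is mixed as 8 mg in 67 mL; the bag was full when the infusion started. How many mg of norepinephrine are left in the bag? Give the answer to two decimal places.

Dose = 0.67 mcg/kg/min × 91.9 kg = 61.573 mcg/min
61.573 mcg/min × 60 min/hr = 3694.38 mcg/hr
Concentration = 8 mg ÷ 67 mL = 0.119403 mg/mL = 119.403 mcg/mL
Rate = 3694.38 mcg/hr ÷ 119.403 mcg/mL = 30.94043 mL/hr
Volume infused = 30.94043 mL/hr × 1.2 hr = 37.12852 mL
Volume remaining = 67 − 37.12852 = 29.87148 mL
Drug remaining = 29.87148 mL × 119.403 mcg/mL = 3566.744 mcg = 3.566744 mg

3.57 mg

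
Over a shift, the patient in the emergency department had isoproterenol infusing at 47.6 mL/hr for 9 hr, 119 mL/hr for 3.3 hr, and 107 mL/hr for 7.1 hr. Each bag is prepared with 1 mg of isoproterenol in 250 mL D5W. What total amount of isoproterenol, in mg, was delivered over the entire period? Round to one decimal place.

Concentration = 1 mg ÷ 250 mL = 0.004 mg/mL
Stage 1: 47.6 mL/hr × 9 hr = 428.4 mL → 428.4 mL × 0.004 mg/mL = 1.7136 mg
Stage 2: 119 mL/hr × 3.3 hr = 392.7 mL → 392.7 mL × 0.004 mg/mL = 1.5708 mg
Stage 3: 107 mL/hr × 7.1 hr = 759.7 mL → 759.7 mL × 0.004 mg/mL = 3.0388 mg
Total = 1.7136 + 1.5708 + 3.0388 = 6.3232 mg

6.3 mg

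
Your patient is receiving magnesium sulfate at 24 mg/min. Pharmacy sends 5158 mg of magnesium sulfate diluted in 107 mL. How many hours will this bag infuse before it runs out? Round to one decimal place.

24 mg/min × 60 min/hr = 1440 mg/hr
Concentration = 5158 mg ÷ 107 mL = 48.20561 mg/mL
Rate = 1440 mg/hr ÷ 48.20561 mg/mL = 29.87204 mL/hr
Duration = 107 mL ÷ 29.87204 mL/hr = 3.581944 hr

3.6 hours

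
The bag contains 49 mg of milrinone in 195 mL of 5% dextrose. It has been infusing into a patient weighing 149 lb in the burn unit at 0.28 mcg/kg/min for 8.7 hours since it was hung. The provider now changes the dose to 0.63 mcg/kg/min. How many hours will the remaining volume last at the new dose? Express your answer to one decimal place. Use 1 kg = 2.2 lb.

Initial rate:
Weight = 149 lb ÷ 2.2 lb/kg = 67.72727 kg
Dose = 0.28 mcg/kg/min × 67.72727 kg = 18.96364 mcg/min
18.96364 mcg/min × 60 min/hr = 1137.818 mcg/hr
Concentration = 49 mg ÷ 195 mL = 0.2512821 mg/mL = 251.2821 mcg/mL
Rate = 1137.818 mcg/hr ÷ 251.2821 mcg/mL = 4.528052 mL/hr
Volume infused so far = 4.528052 mL/hr × 8.7 hr = 39.39405 mL
Volume remaining = 195 − 39.39405 = 155.6059 mL
New rate:
Dose = 0.63 mcg/kg/min × 67.72727 kg = 42.66818 mcg/min
42.66818 mcg/min × 60 min/hr = 2560.091 mcg/hr
Rate = 2560.091 mcg/hr ÷ 251.2821 mcg/mL = 10.18812 mL/hr
Time remaining = 155.6059 mL ÷ 10.18812 mL/hr = 15.27328 hr

15.3 hours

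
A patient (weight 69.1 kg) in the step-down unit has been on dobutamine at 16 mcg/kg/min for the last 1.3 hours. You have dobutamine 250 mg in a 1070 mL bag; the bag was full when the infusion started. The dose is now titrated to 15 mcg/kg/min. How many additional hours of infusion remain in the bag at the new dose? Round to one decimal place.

Initial rate:
Dose = 16 mcg/kg/min × 69.1 kg = 1105.6 mcg/min
1105.6 mcg/min × 60 min/hr = 66336 mcg/hr
Concentration = 250 mg ÷ 1070 mL = 0.2336449 mg/mL = 233.6449 mcg/mL
Rate = 66336 mcg/hr ÷ 233.6449 mcg/mL = 283.9181 mL/hr
Volume infused so far = 283.9181 mL/hr × 1.3 hr = 369.0935 mL
Volume remaining = 1070 − 369.0935 = 700.9065 mL
New rate:
Dose = 15 mcg/kg/min × 69.1 kg = 1036.5 mcg/min
1036.5 mcg/min × 60 min/hr = 62190 mcg/hr
Rate = 62190 mcg/hr ÷ 233.6449 mcg/mL = 266.1732 mL/hr
Time remaining = 700.9065 mL ÷ 266.1732 mL/hr = 2.633272 hr

2.6 hours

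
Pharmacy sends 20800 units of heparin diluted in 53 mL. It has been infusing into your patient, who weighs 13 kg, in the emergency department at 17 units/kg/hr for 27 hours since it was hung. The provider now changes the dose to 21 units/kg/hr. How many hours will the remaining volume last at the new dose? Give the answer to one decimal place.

Initial rate:
Dose = 17 units/kg/hr × 13 kg = 221 units/hr
Concentration = 20800 units ÷ 53 mL = 392.4528 units/mL
Rate = 221 units/hr ÷ 392.4528 units/mL = 0.563125 mL/hr
Volume infused so far = 0.563125 mL/hr × 27 hr = 15.20437 mL
Volume remaining = 53 − 15.20437 = 37.79563 mL
New rate:
Dose = 21 units/kg/hr × 13 kg = 273 units/hr
Rate = 273 units/hr ÷ 392.4528 units/mL = 0.695625 mL/hr
Time remaining = 37.79563 mL ÷ 0.695625 mL/hr = 54.33333 hr

54.3 hours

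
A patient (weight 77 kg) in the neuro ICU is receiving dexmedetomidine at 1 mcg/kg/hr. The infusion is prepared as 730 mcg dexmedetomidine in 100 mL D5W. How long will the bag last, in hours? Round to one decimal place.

9.5 hours

Dose = 1 mcg/kg/hr × 77 kg = 77 mcg/hr
Concentration = 730 mcg ÷ 100 mL = 7.3 mcg/mL
Rate = 77 mcg/hr ÷ 7.3 mcg/mL = 10.54795 mL/hr
Duration = 100 mL ÷ 10.54795 mL/hr = 9.480519 hr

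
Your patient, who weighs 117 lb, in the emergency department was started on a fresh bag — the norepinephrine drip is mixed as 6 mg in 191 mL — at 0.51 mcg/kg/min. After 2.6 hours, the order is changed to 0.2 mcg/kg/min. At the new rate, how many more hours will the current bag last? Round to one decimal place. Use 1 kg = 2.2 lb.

Initial rate:
Weight = 117 lb ÷ 2.2 lb/kg = 53.18182 kg
Dose = 0.51 mcg/kg/min × 53.18182 kg = 27.12273 mcg/min
27.12273 mcg/min × 60 min/hr = 1627.364 mcg/hr
Concentration = 6 mg ÷ 191 mL = 0.03141361 mg/mL = 31.41361 mcg/mL
Rate = 1627.364 mcg/hr ÷ 31.41361 mcg/mL = 51.80441 mL/hr
Volume infused so far = 51.80441 mL/hr × 2.6 hr = 134.6915 mL
Volume remaining = 191 − 134.6915 = 56.30854 mL
New rate:
Dose = 0.2 mcg/kg/min × 53.18182 kg = 10.63636 mcg/min
10.63636 mcg/min × 60 min/hr = 638.1818 mcg/hr
Rate = 638.1818 mcg/hr ÷ 31.41361 mcg/mL = 20.31545 mL/hr
Time remaining = 56.30854 mL ÷ 20.31545 mL/hr = 2.771709 hr

2.8 hours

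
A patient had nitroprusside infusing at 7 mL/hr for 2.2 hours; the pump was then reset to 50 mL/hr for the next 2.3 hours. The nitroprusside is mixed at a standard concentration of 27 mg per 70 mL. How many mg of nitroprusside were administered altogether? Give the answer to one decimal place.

50.3 mg

Concentration = 27 mg ÷ 70 mL = 0.3857143 mg/mL
Stage 1: 7 mL/hr × 2.2 hr = 15.4 mL → 15.4 mL × 0.3857143 mg/mL = 5.94 mg
Stage 2: 50 mL/hr × 2.3 hr = 115 mL → 115 mL × 0.3857143 mg/mL = 44.35714 mg
Total = 5.94 + 44.35714 = 50.29714 mg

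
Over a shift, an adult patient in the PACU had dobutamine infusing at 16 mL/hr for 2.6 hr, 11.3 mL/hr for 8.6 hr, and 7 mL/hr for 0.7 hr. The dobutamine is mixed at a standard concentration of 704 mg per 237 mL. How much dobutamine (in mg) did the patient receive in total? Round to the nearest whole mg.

Concentration = 704 mg ÷ 237 mL = 2.970464 mg/mL
Stage 1: 16 mL/hr × 2.6 hr = 41.6 mL → 41.6 mL × 2.970464 mg/mL = 123.5713 mg
Stage 2: 11.3 mL/hr × 8.6 hr = 97.18 mL → 97.18 mL × 2.970464 mg/mL = 288.6697 mg
Stage 3: 7 mL/hr × 0.7 hr = 4.9 mL → 4.9 mL × 2.970464 mg/mL = 14.55527 mg
Total = 123.5713 + 288.6697 + 14.55527 = 426.7963 mg

427 mg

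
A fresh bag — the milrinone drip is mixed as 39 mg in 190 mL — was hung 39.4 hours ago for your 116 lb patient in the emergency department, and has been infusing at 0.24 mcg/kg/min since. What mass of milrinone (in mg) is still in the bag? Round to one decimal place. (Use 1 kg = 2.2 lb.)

Weight = 116 lb ÷ 2.2 lb/kg = 52.72727 kg
Dose = 0.24 mcg/kg/min × 52.72727 kg = 12.65455 mcg/min
12.65455 mcg/min × 60 min/hr = 759.2727 mcg/hr
Concentration = 39 mg ÷ 190 mL = 0.2052632 mg/mL = 205.2632 mcg/mL
Rate = 759.2727 mcg/hr ÷ 205.2632 mcg/mL = 3.699021 mL/hr
Volume infused = 3.699021 mL/hr × 39.4 hr = 145.7414 mL
Volume remaining = 190 − 145.7414 = 44.25857 mL
Drug remaining = 44.25857 mL × 205.2632 mcg/mL = 9084.655 mcg = 9.084655 mg

9.1 mg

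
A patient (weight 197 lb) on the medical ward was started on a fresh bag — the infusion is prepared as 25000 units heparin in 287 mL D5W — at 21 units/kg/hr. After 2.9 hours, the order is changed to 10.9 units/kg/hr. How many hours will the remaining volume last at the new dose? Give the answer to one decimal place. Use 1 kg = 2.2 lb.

Initial rate:
Weight = 197 lb ÷ 2.2 lb/kg = 89.54545 kg
Dose = 21 units/kg/hr × 89.54545 kg = 1880.455 units/hr
Concentration = 25000 units ÷ 287 mL = 87.10801 units/mL
Rate = 1880.455 units/hr ÷ 87.10801 units/mL = 21.58762 mL/hr
Volume infused so far = 21.58762 mL/hr × 2.9 hr = 62.60409 mL
Volume remaining = 287 − 62.60409 = 224.3959 mL
New rate:
Dose = 10.9 units/kg/hr × 89.54545 kg = 976.0455 units/hr
Rate = 976.0455 units/hr ÷ 87.10801 units/mL = 11.205 mL/hr
Time remaining = 224.3959 mL ÷ 11.205 mL/hr = 20.02641 hr

20.0 hours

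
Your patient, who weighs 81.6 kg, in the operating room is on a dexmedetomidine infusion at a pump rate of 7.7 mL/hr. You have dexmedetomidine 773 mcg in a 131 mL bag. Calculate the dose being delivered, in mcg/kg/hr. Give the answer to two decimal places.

0.56 mcg/kg/hr

Concentration = 773 mcg ÷ 131 mL = 5.900763 mcg/mL
Drug rate = 7.7 mL/hr × 5.900763 mcg/mL = 45.43588 mcg/hr
45.43588 mcg/hr ÷ 81.6 kg = 0.5568122 mcg/kg/hr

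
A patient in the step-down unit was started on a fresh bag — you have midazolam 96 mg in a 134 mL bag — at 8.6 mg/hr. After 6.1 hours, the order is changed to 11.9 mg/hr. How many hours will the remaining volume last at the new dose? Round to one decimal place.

3.7 hours

Initial rate:
Concentration = 96 mg ÷ 134 mL = 0.7164179 mg/mL
Rate = 8.6 mg/hr ÷ 0.7164179 mg/mL = 12.00417 mL/hr
Volume infused so far = 12.00417 mL/hr × 6.1 hr = 73.22542 mL
Volume remaining = 134 − 73.22542 = 60.77458 mL
New rate:
Rate = 11.9 mg/hr ÷ 0.7164179 mg/mL = 16.61042 mL/hr
Time remaining = 60.77458 mL ÷ 16.61042 mL/hr = 3.658824 hr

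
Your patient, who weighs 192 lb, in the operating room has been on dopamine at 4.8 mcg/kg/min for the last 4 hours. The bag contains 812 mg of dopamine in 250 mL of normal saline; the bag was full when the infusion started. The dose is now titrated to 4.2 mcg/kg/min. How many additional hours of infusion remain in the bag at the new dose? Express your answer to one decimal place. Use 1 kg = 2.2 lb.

Initial rate:
Weight = 192 lb ÷ 2.2 lb/kg = 87.27273 kg
Dose = 4.8 mcg/kg/min × 87.27273 kg = 418.9091 mcg/min
418.9091 mcg/min × 60 min/hr = 25134.55 mcg/hr
Concentration = 812 mg ÷ 250 mL = 3.248 mg/mL = 3248 mcg/mL
Rate = 25134.55 mcg/hr ÷ 3248 mcg/mL = 7.738468 mL/hr
Volume infused so far = 7.738468 mL/hr × 4 hr = 30.95387 mL
Volume remaining = 250 − 30.95387 = 219.0461 mL
New rate:
Dose = 4.2 mcg/kg/min × 87.27273 kg = 366.5455 mcg/min
366.5455 mcg/min × 60 min/hr = 21992.73 mcg/hr
Rate = 21992.73 mcg/hr ÷ 3248 mcg/mL = 6.77116 mL/hr
Time remaining = 219.0461 mL ÷ 6.77116 mL/hr = 32.34987 hr

32.3 hours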